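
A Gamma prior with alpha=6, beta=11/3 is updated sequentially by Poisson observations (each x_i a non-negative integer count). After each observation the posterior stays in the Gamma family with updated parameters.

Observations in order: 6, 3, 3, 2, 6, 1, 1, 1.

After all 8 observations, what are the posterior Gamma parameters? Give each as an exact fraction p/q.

alpha=29, beta=35/3

obs 1: x=6 → posterior Gamma(12, 14/3)
obs 2: x=3 → posterior Gamma(15, 17/3)
obs 3: x=3 → posterior Gamma(18, 20/3)
obs 4: x=2 → posterior Gamma(20, 23/3)
obs 5: x=6 → posterior Gamma(26, 26/3)
obs 6: x=1 → posterior Gamma(27, 29/3)
obs 7: x=1 → posterior Gamma(28, 32/3)
obs 8: x=1 → posterior Gamma(29, 35/3)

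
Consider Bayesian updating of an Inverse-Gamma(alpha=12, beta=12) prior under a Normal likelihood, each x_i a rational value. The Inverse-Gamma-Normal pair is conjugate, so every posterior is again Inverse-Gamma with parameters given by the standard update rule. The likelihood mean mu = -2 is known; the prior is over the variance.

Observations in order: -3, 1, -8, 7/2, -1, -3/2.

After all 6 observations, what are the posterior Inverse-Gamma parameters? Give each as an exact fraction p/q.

alpha=15, beta=203/4

obs 1: x=-3 → posterior Inverse-Gamma(25/2, 25/2)
obs 2: x=1 → posterior Inverse-Gamma(13, 17)
obs 3: x=-8 → posterior Inverse-Gamma(27/2, 35)
obs 4: x=7/2 → posterior Inverse-Gamma(14, 401/8)
obs 5: x=-1 → posterior Inverse-Gamma(29/2, 405/8)
obs 6: x=-3/2 → posterior Inverse-Gamma(15, 203/4)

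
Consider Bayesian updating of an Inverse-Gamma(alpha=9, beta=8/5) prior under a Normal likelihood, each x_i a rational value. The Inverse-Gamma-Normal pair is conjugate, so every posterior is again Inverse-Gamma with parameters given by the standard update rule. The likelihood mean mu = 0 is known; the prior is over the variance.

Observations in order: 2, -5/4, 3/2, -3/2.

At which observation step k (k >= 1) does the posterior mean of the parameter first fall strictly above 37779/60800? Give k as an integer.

k = 4

obs 1: x=2 → posterior Inverse-Gamma(19/2, 18/5)
obs 2: x=-5/4 → posterior Inverse-Gamma(10, 701/160)
obs 3: x=3/2 → posterior Inverse-Gamma(21/2, 881/160)
obs 4: x=-3/2 → posterior Inverse-Gamma(11, 1061/160)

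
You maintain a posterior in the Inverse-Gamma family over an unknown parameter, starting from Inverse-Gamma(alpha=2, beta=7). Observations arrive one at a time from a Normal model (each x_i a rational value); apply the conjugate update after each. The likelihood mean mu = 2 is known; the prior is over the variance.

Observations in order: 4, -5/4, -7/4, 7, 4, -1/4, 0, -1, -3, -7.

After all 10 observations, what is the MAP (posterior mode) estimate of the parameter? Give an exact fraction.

obs 1: x=4 → posterior Inverse-Gamma(5/2, 9)
obs 2: x=-5/4 → posterior Inverse-Gamma(3, 457/32)
obs 3: x=-7/4 → posterior Inverse-Gamma(7/2, 341/16)
obs 4: x=7 → posterior Inverse-Gamma(4, 541/16)
obs 5: x=4 → posterior Inverse-Gamma(9/2, 573/16)
obs 6: x=-1/4 → posterior Inverse-Gamma(5, 1227/32)
obs 7: x=0 → posterior Inverse-Gamma(11/2, 1291/32)
obs 8: x=-1 → posterior Inverse-Gamma(6, 1435/32)
obs 9: x=-3 → posterior Inverse-Gamma(13/2, 1835/32)
obs 10: x=-7 → posterior Inverse-Gamma(7, 3131/32)

3131/256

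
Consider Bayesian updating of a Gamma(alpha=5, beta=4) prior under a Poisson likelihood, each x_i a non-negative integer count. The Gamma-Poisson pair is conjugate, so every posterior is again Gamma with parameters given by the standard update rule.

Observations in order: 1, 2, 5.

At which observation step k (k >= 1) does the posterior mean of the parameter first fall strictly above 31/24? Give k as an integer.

obs 1: x=1 → posterior Gamma(6, 5)
obs 2: x=2 → posterior Gamma(8, 6)
obs 3: x=5 → posterior Gamma(13, 7)

k = 2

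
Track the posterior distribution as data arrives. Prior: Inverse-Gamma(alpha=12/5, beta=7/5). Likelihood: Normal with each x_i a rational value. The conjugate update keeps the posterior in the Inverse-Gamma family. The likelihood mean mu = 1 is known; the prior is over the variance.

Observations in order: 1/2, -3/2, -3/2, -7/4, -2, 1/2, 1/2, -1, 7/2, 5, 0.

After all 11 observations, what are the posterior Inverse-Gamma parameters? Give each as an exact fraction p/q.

obs 1: x=1/2 → posterior Inverse-Gamma(29/10, 61/40)
obs 2: x=-3/2 → posterior Inverse-Gamma(17/5, 93/20)
obs 3: x=-3/2 → posterior Inverse-Gamma(39/10, 311/40)
obs 4: x=-7/4 → posterior Inverse-Gamma(22/5, 1849/160)
obs 5: x=-2 → posterior Inverse-Gamma(49/10, 2569/160)
obs 6: x=1/2 → posterior Inverse-Gamma(27/5, 2589/160)
obs 7: x=1/2 → posterior Inverse-Gamma(59/10, 2609/160)
obs 8: x=-1 → posterior Inverse-Gamma(32/5, 2929/160)
obs 9: x=7/2 → posterior Inverse-Gamma(69/10, 3429/160)
obs 10: x=5 → posterior Inverse-Gamma(37/5, 4709/160)
obs 11: x=0 → posterior Inverse-Gamma(79/10, 4789/160)

alpha=79/10, beta=4789/160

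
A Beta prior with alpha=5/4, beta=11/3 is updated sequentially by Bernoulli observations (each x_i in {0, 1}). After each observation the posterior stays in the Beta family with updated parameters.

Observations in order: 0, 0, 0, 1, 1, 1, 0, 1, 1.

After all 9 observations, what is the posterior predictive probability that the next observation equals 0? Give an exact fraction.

obs 1: x=0 → posterior Beta(5/4, 14/3)
obs 2: x=0 → posterior Beta(5/4, 17/3)
obs 3: x=0 → posterior Beta(5/4, 20/3)
obs 4: x=1 → posterior Beta(9/4, 20/3)
obs 5: x=1 → posterior Beta(13/4, 20/3)
obs 6: x=1 → posterior Beta(17/4, 20/3)
obs 7: x=0 → posterior Beta(17/4, 23/3)
obs 8: x=1 → posterior Beta(21/4, 23/3)
obs 9: x=1 → posterior Beta(25/4, 23/3)

92/167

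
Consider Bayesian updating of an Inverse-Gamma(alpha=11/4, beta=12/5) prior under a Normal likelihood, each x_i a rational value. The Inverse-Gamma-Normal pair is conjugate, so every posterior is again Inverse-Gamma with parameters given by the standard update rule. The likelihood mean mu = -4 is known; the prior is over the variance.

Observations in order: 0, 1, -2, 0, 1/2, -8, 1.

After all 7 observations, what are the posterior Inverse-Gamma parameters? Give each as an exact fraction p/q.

alpha=25/4, beta=2541/40

obs 1: x=0 → posterior Inverse-Gamma(13/4, 52/5)
obs 2: x=1 → posterior Inverse-Gamma(15/4, 229/10)
obs 3: x=-2 → posterior Inverse-Gamma(17/4, 249/10)
obs 4: x=0 → posterior Inverse-Gamma(19/4, 329/10)
obs 5: x=1/2 → posterior Inverse-Gamma(21/4, 1721/40)
obs 6: x=-8 → posterior Inverse-Gamma(23/4, 2041/40)
obs 7: x=1 → posterior Inverse-Gamma(25/4, 2541/40)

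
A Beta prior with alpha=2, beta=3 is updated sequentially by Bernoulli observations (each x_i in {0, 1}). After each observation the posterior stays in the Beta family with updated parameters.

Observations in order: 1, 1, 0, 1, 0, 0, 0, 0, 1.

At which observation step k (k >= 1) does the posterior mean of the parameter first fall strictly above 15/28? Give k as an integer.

k = 2

obs 1: x=1 → posterior Beta(3, 3)
obs 2: x=1 → posterior Beta(4, 3)
obs 3: x=0 → posterior Beta(4, 4)
obs 4: x=1 → posterior Beta(5, 4)
obs 5: x=0 → posterior Beta(5, 5)
obs 6: x=0 → posterior Beta(5, 6)
obs 7: x=0 → posterior Beta(5, 7)
obs 8: x=0 → posterior Beta(5, 8)
obs 9: x=1 → posterior Beta(6, 8)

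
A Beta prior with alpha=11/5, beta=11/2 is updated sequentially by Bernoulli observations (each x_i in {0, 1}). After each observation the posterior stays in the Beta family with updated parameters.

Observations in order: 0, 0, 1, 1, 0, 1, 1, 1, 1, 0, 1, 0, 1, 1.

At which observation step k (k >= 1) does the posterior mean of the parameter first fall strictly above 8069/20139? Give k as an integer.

k = 7

obs 1: x=0 → posterior Beta(11/5, 13/2)
obs 2: x=0 → posterior Beta(11/5, 15/2)
obs 3: x=1 → posterior Beta(16/5, 15/2)
obs 4: x=1 → posterior Beta(21/5, 15/2)
obs 5: x=0 → posterior Beta(21/5, 17/2)
obs 6: x=1 → posterior Beta(26/5, 17/2)
obs 7: x=1 → posterior Beta(31/5, 17/2)
obs 8: x=1 → posterior Beta(36/5, 17/2)
obs 9: x=1 → posterior Beta(41/5, 17/2)
obs 10: x=0 → posterior Beta(41/5, 19/2)
obs 11: x=1 → posterior Beta(46/5, 19/2)
obs 12: x=0 → posterior Beta(46/5, 21/2)
obs 13: x=1 → posterior Beta(51/5, 21/2)
obs 14: x=1 → posterior Beta(56/5, 21/2)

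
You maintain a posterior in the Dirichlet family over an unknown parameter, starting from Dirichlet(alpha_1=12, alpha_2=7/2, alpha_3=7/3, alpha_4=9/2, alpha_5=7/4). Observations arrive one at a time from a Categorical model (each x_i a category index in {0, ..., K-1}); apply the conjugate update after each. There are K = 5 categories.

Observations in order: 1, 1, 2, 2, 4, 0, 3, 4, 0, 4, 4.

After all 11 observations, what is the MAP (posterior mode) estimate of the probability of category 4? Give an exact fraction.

3/19

obs 1: x=1 → posterior Dirichlet(12, 9/2, 7/3, 9/2, 7/4)
obs 2: x=1 → posterior Dirichlet(12, 11/2, 7/3, 9/2, 7/4)
obs 3: x=2 → posterior Dirichlet(12, 11/2, 10/3, 9/2, 7/4)
obs 4: x=2 → posterior Dirichlet(12, 11/2, 13/3, 9/2, 7/4)
obs 5: x=4 → posterior Dirichlet(12, 11/2, 13/3, 9/2, 11/4)
obs 6: x=0 → posterior Dirichlet(13, 11/2, 13/3, 9/2, 11/4)
obs 7: x=3 → posterior Dirichlet(13, 11/2, 13/3, 11/2, 11/4)
obs 8: x=4 → posterior Dirichlet(13, 11/2, 13/3, 11/2, 15/4)
obs 9: x=0 → posterior Dirichlet(14, 11/2, 13/3, 11/2, 15/4)
obs 10: x=4 → posterior Dirichlet(14, 11/2, 13/3, 11/2, 19/4)
obs 11: x=4 → posterior Dirichlet(14, 11/2, 13/3, 11/2, 23/4)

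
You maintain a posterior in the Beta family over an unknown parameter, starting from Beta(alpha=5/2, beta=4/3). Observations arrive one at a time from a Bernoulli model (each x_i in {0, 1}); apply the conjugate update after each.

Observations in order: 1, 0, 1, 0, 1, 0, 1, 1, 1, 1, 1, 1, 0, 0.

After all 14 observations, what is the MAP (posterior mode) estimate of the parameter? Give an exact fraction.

63/95

obs 1: x=1 → posterior Beta(7/2, 4/3)
obs 2: x=0 → posterior Beta(7/2, 7/3)
obs 3: x=1 → posterior Beta(9/2, 7/3)
obs 4: x=0 → posterior Beta(9/2, 10/3)
obs 5: x=1 → posterior Beta(11/2, 10/3)
obs 6: x=0 → posterior Beta(11/2, 13/3)
obs 7: x=1 → posterior Beta(13/2, 13/3)
obs 8: x=1 → posterior Beta(15/2, 13/3)
obs 9: x=1 → posterior Beta(17/2, 13/3)
obs 10: x=1 → posterior Beta(19/2, 13/3)
obs 11: x=1 → posterior Beta(21/2, 13/3)
obs 12: x=1 → posterior Beta(23/2, 13/3)
obs 13: x=0 → posterior Beta(23/2, 16/3)
obs 14: x=0 → posterior Beta(23/2, 19/3)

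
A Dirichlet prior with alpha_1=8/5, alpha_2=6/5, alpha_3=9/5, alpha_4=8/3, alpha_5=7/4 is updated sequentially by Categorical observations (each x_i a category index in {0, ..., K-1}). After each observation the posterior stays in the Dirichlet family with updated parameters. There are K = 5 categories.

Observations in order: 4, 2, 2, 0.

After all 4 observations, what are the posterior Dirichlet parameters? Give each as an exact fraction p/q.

alpha_1=13/5, alpha_2=6/5, alpha_3=19/5, alpha_4=8/3, alpha_5=11/4

obs 1: x=4 → posterior Dirichlet(8/5, 6/5, 9/5, 8/3, 11/4)
obs 2: x=2 → posterior Dirichlet(8/5, 6/5, 14/5, 8/3, 11/4)
obs 3: x=2 → posterior Dirichlet(8/5, 6/5, 19/5, 8/3, 11/4)
obs 4: x=0 → posterior Dirichlet(13/5, 6/5, 19/5, 8/3, 11/4)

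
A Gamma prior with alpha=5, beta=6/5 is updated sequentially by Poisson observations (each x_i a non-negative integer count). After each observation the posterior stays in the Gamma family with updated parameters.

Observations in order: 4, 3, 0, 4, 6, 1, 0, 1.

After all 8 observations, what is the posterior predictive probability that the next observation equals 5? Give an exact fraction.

obs 1: x=4 → posterior Gamma(9, 11/5)
obs 2: x=3 → posterior Gamma(12, 16/5)
obs 3: x=0 → posterior Gamma(12, 21/5)
obs 4: x=4 → posterior Gamma(16, 26/5)
obs 5: x=6 → posterior Gamma(22, 31/5)
obs 6: x=1 → posterior Gamma(23, 36/5)
obs 7: x=0 → posterior Gamma(23, 41/5)
obs 8: x=1 → posterior Gamma(24, 46/5)

91651455369728082340279922472919721050112000000/1225099443766671779401710265874708914296660704313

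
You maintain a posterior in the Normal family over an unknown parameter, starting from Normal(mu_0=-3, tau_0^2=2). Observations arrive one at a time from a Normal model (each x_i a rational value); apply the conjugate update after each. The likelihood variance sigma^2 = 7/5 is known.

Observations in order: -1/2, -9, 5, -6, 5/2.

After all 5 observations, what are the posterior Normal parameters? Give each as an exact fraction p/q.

obs 1: x=-1/2 → posterior Normal(-26/17, 14/17)
obs 2: x=-9 → posterior Normal(-116/27, 14/27)
obs 3: x=5 → posterior Normal(-66/37, 14/37)
obs 4: x=-6 → posterior Normal(-126/47, 14/47)
obs 5: x=5/2 → posterior Normal(-101/57, 14/57)

mu_0=-101/57, tau_0^2=14/57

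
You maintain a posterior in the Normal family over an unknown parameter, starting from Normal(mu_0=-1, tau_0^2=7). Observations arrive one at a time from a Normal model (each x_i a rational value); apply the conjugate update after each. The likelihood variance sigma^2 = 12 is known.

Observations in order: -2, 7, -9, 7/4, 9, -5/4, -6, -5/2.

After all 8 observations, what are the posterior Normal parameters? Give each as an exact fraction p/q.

mu_0=-33/68, tau_0^2=21/17

obs 1: x=-2 → posterior Normal(-26/19, 84/19)
obs 2: x=7 → posterior Normal(23/26, 42/13)
obs 3: x=-9 → posterior Normal(-40/33, 28/11)
obs 4: x=7/4 → posterior Normal(-111/160, 21/10)
obs 5: x=9 → posterior Normal(3/4, 84/47)
obs 6: x=-5/4 → posterior Normal(53/108, 14/9)
obs 7: x=-6 → posterior Normal(-31/122, 84/61)
obs 8: x=-5/2 → posterior Normal(-33/68, 21/17)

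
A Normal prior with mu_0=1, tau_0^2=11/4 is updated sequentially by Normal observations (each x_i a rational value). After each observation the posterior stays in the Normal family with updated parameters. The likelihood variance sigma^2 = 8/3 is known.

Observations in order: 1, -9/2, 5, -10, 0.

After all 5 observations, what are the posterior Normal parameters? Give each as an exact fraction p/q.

obs 1: x=1 → posterior Normal(1, 88/65)
obs 2: x=-9/2 → posterior Normal(-167/196, 44/49)
obs 3: x=5 → posterior Normal(163/262, 88/131)
obs 4: x=-10 → posterior Normal(-497/328, 22/41)
obs 5: x=0 → posterior Normal(-497/394, 88/197)

mu_0=-497/394, tau_0^2=88/197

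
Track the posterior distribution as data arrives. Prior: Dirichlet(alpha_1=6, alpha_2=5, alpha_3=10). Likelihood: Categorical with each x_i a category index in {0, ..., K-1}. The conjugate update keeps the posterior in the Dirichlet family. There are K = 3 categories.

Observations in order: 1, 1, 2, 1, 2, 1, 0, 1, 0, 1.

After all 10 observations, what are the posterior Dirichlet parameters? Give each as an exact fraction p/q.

obs 1: x=1 → posterior Dirichlet(6, 6, 10)
obs 2: x=1 → posterior Dirichlet(6, 7, 10)
obs 3: x=2 → posterior Dirichlet(6, 7, 11)
obs 4: x=1 → posterior Dirichlet(6, 8, 11)
obs 5: x=2 → posterior Dirichlet(6, 8, 12)
obs 6: x=1 → posterior Dirichlet(6, 9, 12)
obs 7: x=0 → posterior Dirichlet(7, 9, 12)
obs 8: x=1 → posterior Dirichlet(7, 10, 12)
obs 9: x=0 → posterior Dirichlet(8, 10, 12)
obs 10: x=1 → posterior Dirichlet(8, 11, 12)

alpha_1=8, alpha_2=11, alpha_3=12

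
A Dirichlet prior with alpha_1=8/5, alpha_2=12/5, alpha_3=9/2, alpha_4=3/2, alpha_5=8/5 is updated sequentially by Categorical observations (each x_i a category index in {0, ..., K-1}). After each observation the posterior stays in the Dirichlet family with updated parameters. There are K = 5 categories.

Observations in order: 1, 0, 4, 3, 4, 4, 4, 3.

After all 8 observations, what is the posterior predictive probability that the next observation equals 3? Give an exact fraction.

5/28

obs 1: x=1 → posterior Dirichlet(8/5, 17/5, 9/2, 3/2, 8/5)
obs 2: x=0 → posterior Dirichlet(13/5, 17/5, 9/2, 3/2, 8/5)
obs 3: x=4 → posterior Dirichlet(13/5, 17/5, 9/2, 3/2, 13/5)
obs 4: x=3 → posterior Dirichlet(13/5, 17/5, 9/2, 5/2, 13/5)
obs 5: x=4 → posterior Dirichlet(13/5, 17/5, 9/2, 5/2, 18/5)
obs 6: x=4 → posterior Dirichlet(13/5, 17/5, 9/2, 5/2, 23/5)
obs 7: x=4 → posterior Dirichlet(13/5, 17/5, 9/2, 5/2, 28/5)
obs 8: x=3 → posterior Dirichlet(13/5, 17/5, 9/2, 7/2, 28/5)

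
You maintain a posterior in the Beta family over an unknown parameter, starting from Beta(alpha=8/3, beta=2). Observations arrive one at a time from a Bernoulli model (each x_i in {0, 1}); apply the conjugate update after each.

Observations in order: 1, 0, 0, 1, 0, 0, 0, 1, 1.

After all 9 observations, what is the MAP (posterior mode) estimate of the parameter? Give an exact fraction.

obs 1: x=1 → posterior Beta(11/3, 2)
obs 2: x=0 → posterior Beta(11/3, 3)
obs 3: x=0 → posterior Beta(11/3, 4)
obs 4: x=1 → posterior Beta(14/3, 4)
obs 5: x=0 → posterior Beta(14/3, 5)
obs 6: x=0 → posterior Beta(14/3, 6)
obs 7: x=0 → posterior Beta(14/3, 7)
obs 8: x=1 → posterior Beta(17/3, 7)
obs 9: x=1 → posterior Beta(20/3, 7)

17/35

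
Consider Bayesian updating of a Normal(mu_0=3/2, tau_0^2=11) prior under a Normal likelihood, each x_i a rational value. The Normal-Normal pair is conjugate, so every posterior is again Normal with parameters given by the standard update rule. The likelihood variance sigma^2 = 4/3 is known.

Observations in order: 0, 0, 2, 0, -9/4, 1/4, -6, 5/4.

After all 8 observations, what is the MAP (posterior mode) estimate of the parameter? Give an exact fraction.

obs 1: x=0 → posterior Normal(6/37, 44/37)
obs 2: x=0 → posterior Normal(3/35, 22/35)
obs 3: x=2 → posterior Normal(72/103, 44/103)
obs 4: x=0 → posterior Normal(9/17, 11/34)
obs 5: x=-9/4 → posterior Normal(-9/676, 44/169)
obs 6: x=1/4 → posterior Normal(3/101, 22/101)
obs 7: x=-6 → posterior Normal(-192/235, 44/235)
obs 8: x=5/4 → posterior Normal(-9/16, 11/67)

-9/16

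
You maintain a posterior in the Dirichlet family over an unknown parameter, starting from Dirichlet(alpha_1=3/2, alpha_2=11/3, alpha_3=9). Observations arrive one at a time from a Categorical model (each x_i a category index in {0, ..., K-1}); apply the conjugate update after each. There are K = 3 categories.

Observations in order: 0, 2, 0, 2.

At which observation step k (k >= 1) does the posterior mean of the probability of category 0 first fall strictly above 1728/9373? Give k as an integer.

k = 3

obs 1: x=0 → posterior Dirichlet(5/2, 11/3, 9)
obs 2: x=2 → posterior Dirichlet(5/2, 11/3, 10)
obs 3: x=0 → posterior Dirichlet(7/2, 11/3, 10)
obs 4: x=2 → posterior Dirichlet(7/2, 11/3, 11)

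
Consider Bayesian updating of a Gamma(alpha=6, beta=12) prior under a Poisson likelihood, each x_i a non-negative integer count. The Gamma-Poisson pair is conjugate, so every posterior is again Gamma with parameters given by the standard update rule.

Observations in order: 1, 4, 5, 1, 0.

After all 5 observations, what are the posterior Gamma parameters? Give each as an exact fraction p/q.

obs 1: x=1 → posterior Gamma(7, 13)
obs 2: x=4 → posterior Gamma(11, 14)
obs 3: x=5 → posterior Gamma(16, 15)
obs 4: x=1 → posterior Gamma(17, 16)
obs 5: x=0 → posterior Gamma(17, 17)

alpha=17, beta=17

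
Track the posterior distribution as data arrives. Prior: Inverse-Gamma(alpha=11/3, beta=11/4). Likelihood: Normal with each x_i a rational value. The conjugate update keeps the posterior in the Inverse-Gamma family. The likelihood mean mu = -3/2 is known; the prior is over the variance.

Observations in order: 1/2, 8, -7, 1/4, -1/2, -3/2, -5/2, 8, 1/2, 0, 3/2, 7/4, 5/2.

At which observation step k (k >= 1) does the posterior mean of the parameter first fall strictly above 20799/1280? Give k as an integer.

obs 1: x=1/2 → posterior Inverse-Gamma(25/6, 19/4)
obs 2: x=8 → posterior Inverse-Gamma(14/3, 399/8)
obs 3: x=-7 → posterior Inverse-Gamma(31/6, 65)
obs 4: x=1/4 → posterior Inverse-Gamma(17/3, 2129/32)
obs 5: x=-1/2 → posterior Inverse-Gamma(37/6, 2145/32)
obs 6: x=-3/2 → posterior Inverse-Gamma(20/3, 2145/32)
obs 7: x=-5/2 → posterior Inverse-Gamma(43/6, 2161/32)
obs 8: x=8 → posterior Inverse-Gamma(23/3, 3605/32)
obs 9: x=1/2 → posterior Inverse-Gamma(49/6, 3669/32)
obs 10: x=0 → posterior Inverse-Gamma(26/3, 3705/32)
obs 11: x=3/2 → posterior Inverse-Gamma(55/6, 3849/32)
obs 12: x=7/4 → posterior Inverse-Gamma(29/3, 2009/16)
obs 13: x=5/2 → posterior Inverse-Gamma(61/6, 2137/16)

k = 8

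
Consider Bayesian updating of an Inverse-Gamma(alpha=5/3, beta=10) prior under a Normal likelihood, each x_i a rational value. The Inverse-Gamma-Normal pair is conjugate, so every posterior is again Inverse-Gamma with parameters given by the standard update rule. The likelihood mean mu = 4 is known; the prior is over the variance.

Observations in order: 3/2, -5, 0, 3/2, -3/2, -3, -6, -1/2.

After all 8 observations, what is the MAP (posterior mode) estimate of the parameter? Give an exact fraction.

obs 1: x=3/2 → posterior Inverse-Gamma(13/6, 105/8)
obs 2: x=-5 → posterior Inverse-Gamma(8/3, 429/8)
obs 3: x=0 → posterior Inverse-Gamma(19/6, 493/8)
obs 4: x=3/2 → posterior Inverse-Gamma(11/3, 259/4)
obs 5: x=-3/2 → posterior Inverse-Gamma(25/6, 639/8)
obs 6: x=-3 → posterior Inverse-Gamma(14/3, 835/8)
obs 7: x=-6 → posterior Inverse-Gamma(31/6, 1235/8)
obs 8: x=-1/2 → posterior Inverse-Gamma(17/3, 329/2)

987/40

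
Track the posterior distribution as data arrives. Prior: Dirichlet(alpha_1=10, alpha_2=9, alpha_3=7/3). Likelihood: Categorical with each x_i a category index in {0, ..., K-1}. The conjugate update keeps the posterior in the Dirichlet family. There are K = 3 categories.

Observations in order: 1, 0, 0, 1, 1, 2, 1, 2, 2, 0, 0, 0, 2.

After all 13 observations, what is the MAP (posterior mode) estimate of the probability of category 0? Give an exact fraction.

obs 1: x=1 → posterior Dirichlet(10, 10, 7/3)
obs 2: x=0 → posterior Dirichlet(11, 10, 7/3)
obs 3: x=0 → posterior Dirichlet(12, 10, 7/3)
obs 4: x=1 → posterior Dirichlet(12, 11, 7/3)
obs 5: x=1 → posterior Dirichlet(12, 12, 7/3)
obs 6: x=2 → posterior Dirichlet(12, 12, 10/3)
obs 7: x=1 → posterior Dirichlet(12, 13, 10/3)
obs 8: x=2 → posterior Dirichlet(12, 13, 13/3)
obs 9: x=2 → posterior Dirichlet(12, 13, 16/3)
obs 10: x=0 → posterior Dirichlet(13, 13, 16/3)
obs 11: x=0 → posterior Dirichlet(14, 13, 16/3)
obs 12: x=0 → posterior Dirichlet(15, 13, 16/3)
obs 13: x=2 → posterior Dirichlet(15, 13, 19/3)

21/47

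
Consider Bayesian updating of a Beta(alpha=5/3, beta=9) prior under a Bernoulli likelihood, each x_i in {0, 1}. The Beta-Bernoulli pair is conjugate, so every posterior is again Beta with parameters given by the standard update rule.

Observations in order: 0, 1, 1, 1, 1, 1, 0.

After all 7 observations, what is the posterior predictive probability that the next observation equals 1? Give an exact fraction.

obs 1: x=0 → posterior Beta(5/3, 10)
obs 2: x=1 → posterior Beta(8/3, 10)
obs 3: x=1 → posterior Beta(11/3, 10)
obs 4: x=1 → posterior Beta(14/3, 10)
obs 5: x=1 → posterior Beta(17/3, 10)
obs 6: x=1 → posterior Beta(20/3, 10)
obs 7: x=0 → posterior Beta(20/3, 11)

20/53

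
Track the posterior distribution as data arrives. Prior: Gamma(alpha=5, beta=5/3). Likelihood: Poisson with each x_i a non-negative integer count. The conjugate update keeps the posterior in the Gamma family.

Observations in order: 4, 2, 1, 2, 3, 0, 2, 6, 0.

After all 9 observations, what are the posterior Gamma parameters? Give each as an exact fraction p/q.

obs 1: x=4 → posterior Gamma(9, 8/3)
obs 2: x=2 → posterior Gamma(11, 11/3)
obs 3: x=1 → posterior Gamma(12, 14/3)
obs 4: x=2 → posterior Gamma(14, 17/3)
obs 5: x=3 → posterior Gamma(17, 20/3)
obs 6: x=0 → posterior Gamma(17, 23/3)
obs 7: x=2 → posterior Gamma(19, 26/3)
obs 8: x=6 → posterior Gamma(25, 29/3)
obs 9: x=0 → posterior Gamma(25, 32/3)

alpha=25, beta=32/3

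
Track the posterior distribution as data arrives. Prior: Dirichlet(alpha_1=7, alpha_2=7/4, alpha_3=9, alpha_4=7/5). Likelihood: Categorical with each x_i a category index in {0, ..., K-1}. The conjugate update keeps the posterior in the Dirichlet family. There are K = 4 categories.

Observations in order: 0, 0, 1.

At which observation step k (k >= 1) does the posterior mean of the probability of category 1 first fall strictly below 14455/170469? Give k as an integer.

obs 1: x=0 → posterior Dirichlet(8, 7/4, 9, 7/5)
obs 2: x=0 → posterior Dirichlet(9, 7/4, 9, 7/5)
obs 3: x=1 → posterior Dirichlet(9, 11/4, 9, 7/5)

k = 2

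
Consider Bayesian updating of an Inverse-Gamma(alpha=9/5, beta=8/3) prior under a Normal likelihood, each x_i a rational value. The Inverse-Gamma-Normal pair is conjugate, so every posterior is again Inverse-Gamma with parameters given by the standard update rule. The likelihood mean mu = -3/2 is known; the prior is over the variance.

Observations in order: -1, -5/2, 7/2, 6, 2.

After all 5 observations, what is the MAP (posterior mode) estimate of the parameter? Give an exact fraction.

6005/636

obs 1: x=-1 → posterior Inverse-Gamma(23/10, 67/24)
obs 2: x=-5/2 → posterior Inverse-Gamma(14/5, 79/24)
obs 3: x=7/2 → posterior Inverse-Gamma(33/10, 379/24)
obs 4: x=6 → posterior Inverse-Gamma(19/5, 527/12)
obs 5: x=2 → posterior Inverse-Gamma(43/10, 1201/24)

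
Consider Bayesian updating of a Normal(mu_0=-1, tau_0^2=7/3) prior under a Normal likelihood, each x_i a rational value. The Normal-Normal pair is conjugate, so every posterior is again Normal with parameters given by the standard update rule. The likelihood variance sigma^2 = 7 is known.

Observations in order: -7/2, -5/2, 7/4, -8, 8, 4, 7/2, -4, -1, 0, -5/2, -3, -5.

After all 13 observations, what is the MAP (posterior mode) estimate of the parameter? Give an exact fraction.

-61/64

obs 1: x=-7/2 → posterior Normal(-13/8, 7/4)
obs 2: x=-5/2 → posterior Normal(-9/5, 7/5)
obs 3: x=7/4 → posterior Normal(-29/24, 7/6)
obs 4: x=-8 → posterior Normal(-61/28, 1)
obs 5: x=8 → posterior Normal(-29/32, 7/8)
obs 6: x=4 → posterior Normal(-13/36, 7/9)
obs 7: x=7/2 → posterior Normal(1/40, 7/10)
obs 8: x=-4 → posterior Normal(-15/44, 7/11)
obs 9: x=-1 → posterior Normal(-19/48, 7/12)
obs 10: x=0 → posterior Normal(-19/52, 7/13)
obs 11: x=-5/2 → posterior Normal(-29/56, 1/2)
obs 12: x=-3 → posterior Normal(-41/60, 7/15)
obs 13: x=-5 → posterior Normal(-61/64, 7/16)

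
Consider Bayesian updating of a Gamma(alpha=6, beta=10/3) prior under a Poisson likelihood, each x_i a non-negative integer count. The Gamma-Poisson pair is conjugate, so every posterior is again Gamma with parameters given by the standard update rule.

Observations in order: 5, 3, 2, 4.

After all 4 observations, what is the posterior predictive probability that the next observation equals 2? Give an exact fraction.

266652350503460728710604259328/1136868377216160297393798828125

obs 1: x=5 → posterior Gamma(11, 13/3)
obs 2: x=3 → posterior Gamma(14, 16/3)
obs 3: x=2 → posterior Gamma(16, 19/3)
obs 4: x=4 → posterior Gamma(20, 22/3)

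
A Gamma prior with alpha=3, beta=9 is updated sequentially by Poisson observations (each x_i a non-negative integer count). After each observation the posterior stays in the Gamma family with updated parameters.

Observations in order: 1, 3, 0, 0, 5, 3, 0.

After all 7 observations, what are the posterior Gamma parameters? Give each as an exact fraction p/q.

alpha=15, beta=16

obs 1: x=1 → posterior Gamma(4, 10)
obs 2: x=3 → posterior Gamma(7, 11)
obs 3: x=0 → posterior Gamma(7, 12)
obs 4: x=0 → posterior Gamma(7, 13)
obs 5: x=5 → posterior Gamma(12, 14)
obs 6: x=3 → posterior Gamma(15, 15)
obs 7: x=0 → posterior Gamma(15, 16)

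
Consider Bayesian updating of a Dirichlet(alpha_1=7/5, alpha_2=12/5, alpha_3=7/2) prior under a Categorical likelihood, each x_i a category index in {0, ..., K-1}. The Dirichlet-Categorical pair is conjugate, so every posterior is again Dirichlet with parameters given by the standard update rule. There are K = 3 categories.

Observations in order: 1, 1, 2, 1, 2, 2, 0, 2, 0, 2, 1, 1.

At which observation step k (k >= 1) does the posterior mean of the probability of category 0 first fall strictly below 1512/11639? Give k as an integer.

k = 4

obs 1: x=1 → posterior Dirichlet(7/5, 17/5, 7/2)
obs 2: x=1 → posterior Dirichlet(7/5, 22/5, 7/2)
obs 3: x=2 → posterior Dirichlet(7/5, 22/5, 9/2)
obs 4: x=1 → posterior Dirichlet(7/5, 27/5, 9/2)
obs 5: x=2 → posterior Dirichlet(7/5, 27/5, 11/2)
obs 6: x=2 → posterior Dirichlet(7/5, 27/5, 13/2)
obs 7: x=0 → posterior Dirichlet(12/5, 27/5, 13/2)
obs 8: x=2 → posterior Dirichlet(12/5, 27/5, 15/2)
obs 9: x=0 → posterior Dirichlet(17/5, 27/5, 15/2)
obs 10: x=2 → posterior Dirichlet(17/5, 27/5, 17/2)
obs 11: x=1 → posterior Dirichlet(17/5, 32/5, 17/2)
obs 12: x=1 → posterior Dirichlet(17/5, 37/5, 17/2)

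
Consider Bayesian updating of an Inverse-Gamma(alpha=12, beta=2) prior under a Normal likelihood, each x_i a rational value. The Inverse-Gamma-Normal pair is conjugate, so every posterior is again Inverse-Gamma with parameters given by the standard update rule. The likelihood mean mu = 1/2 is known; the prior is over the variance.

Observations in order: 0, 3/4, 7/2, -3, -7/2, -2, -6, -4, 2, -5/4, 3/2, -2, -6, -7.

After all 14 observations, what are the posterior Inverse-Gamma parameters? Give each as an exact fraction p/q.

alpha=19, beta=1771/16

obs 1: x=0 → posterior Inverse-Gamma(25/2, 17/8)
obs 2: x=3/4 → posterior Inverse-Gamma(13, 69/32)
obs 3: x=7/2 → posterior Inverse-Gamma(27/2, 213/32)
obs 4: x=-3 → posterior Inverse-Gamma(14, 409/32)
obs 5: x=-7/2 → posterior Inverse-Gamma(29/2, 665/32)
obs 6: x=-2 → posterior Inverse-Gamma(15, 765/32)
obs 7: x=-6 → posterior Inverse-Gamma(31/2, 1441/32)
obs 8: x=-4 → posterior Inverse-Gamma(16, 1765/32)
obs 9: x=2 → posterior Inverse-Gamma(33/2, 1801/32)
obs 10: x=-5/4 → posterior Inverse-Gamma(17, 925/16)
obs 11: x=3/2 → posterior Inverse-Gamma(35/2, 933/16)
obs 12: x=-2 → posterior Inverse-Gamma(18, 983/16)
obs 13: x=-6 → posterior Inverse-Gamma(37/2, 1321/16)
obs 14: x=-7 → posterior Inverse-Gamma(19, 1771/16)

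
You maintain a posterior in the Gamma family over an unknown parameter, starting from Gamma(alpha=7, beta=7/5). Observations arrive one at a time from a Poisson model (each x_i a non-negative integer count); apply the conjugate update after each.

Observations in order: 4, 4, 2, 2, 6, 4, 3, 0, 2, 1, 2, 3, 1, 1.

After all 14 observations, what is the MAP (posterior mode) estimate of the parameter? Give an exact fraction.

205/77

obs 1: x=4 → posterior Gamma(11, 12/5)
obs 2: x=4 → posterior Gamma(15, 17/5)
obs 3: x=2 → posterior Gamma(17, 22/5)
obs 4: x=2 → posterior Gamma(19, 27/5)
obs 5: x=6 → posterior Gamma(25, 32/5)
obs 6: x=4 → posterior Gamma(29, 37/5)
obs 7: x=3 → posterior Gamma(32, 42/5)
obs 8: x=0 → posterior Gamma(32, 47/5)
obs 9: x=2 → posterior Gamma(34, 52/5)
obs 10: x=1 → posterior Gamma(35, 57/5)
obs 11: x=2 → posterior Gamma(37, 62/5)
obs 12: x=3 → posterior Gamma(40, 67/5)
obs 13: x=1 → posterior Gamma(41, 72/5)
obs 14: x=1 → posterior Gamma(42, 77/5)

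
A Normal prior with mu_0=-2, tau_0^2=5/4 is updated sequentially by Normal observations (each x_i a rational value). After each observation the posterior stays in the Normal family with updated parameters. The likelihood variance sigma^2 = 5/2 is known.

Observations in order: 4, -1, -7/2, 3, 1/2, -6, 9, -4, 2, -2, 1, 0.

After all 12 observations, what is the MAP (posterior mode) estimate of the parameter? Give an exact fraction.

obs 1: x=4 → posterior Normal(0, 5/6)
obs 2: x=-1 → posterior Normal(-1/4, 5/8)
obs 3: x=-7/2 → posterior Normal(-9/10, 1/2)
obs 4: x=3 → posterior Normal(-1/4, 5/12)
obs 5: x=1/2 → posterior Normal(-1/7, 5/14)
obs 6: x=-6 → posterior Normal(-7/8, 5/16)
obs 7: x=9 → posterior Normal(2/9, 5/18)
obs 8: x=-4 → posterior Normal(-1/5, 1/4)
obs 9: x=2 → posterior Normal(0, 5/22)
obs 10: x=-2 → posterior Normal(-1/6, 5/24)
obs 11: x=1 → posterior Normal(-1/13, 5/26)
obs 12: x=0 → posterior Normal(-1/14, 5/28)

-1/14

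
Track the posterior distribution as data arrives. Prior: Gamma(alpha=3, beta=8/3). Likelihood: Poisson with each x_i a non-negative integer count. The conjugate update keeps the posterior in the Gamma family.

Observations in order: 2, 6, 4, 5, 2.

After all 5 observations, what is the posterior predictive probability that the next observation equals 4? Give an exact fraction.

465112424696612240565258358082879925/3078059790103578655398337144200101888

obs 1: x=2 → posterior Gamma(5, 11/3)
obs 2: x=6 → posterior Gamma(11, 14/3)
obs 3: x=4 → posterior Gamma(15, 17/3)
obs 4: x=5 → posterior Gamma(20, 20/3)
obs 5: x=2 → posterior Gamma(22, 23/3)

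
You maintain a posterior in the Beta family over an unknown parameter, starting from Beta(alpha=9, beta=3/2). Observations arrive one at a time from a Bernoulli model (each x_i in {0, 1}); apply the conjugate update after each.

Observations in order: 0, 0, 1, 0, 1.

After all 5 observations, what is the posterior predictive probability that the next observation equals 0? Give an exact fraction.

9/31

obs 1: x=0 → posterior Beta(9, 5/2)
obs 2: x=0 → posterior Beta(9, 7/2)
obs 3: x=1 → posterior Beta(10, 7/2)
obs 4: x=0 → posterior Beta(10, 9/2)
obs 5: x=1 → posterior Beta(11, 9/2)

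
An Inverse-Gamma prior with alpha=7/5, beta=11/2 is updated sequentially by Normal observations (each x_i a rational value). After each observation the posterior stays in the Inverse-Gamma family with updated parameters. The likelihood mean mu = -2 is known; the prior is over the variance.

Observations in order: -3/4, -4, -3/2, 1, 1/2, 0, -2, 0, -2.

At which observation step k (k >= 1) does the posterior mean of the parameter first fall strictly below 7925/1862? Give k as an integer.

k = 9

obs 1: x=-3/4 → posterior Inverse-Gamma(19/10, 201/32)
obs 2: x=-4 → posterior Inverse-Gamma(12/5, 265/32)
obs 3: x=-3/2 → posterior Inverse-Gamma(29/10, 269/32)
obs 4: x=1 → posterior Inverse-Gamma(17/5, 413/32)
obs 5: x=1/2 → posterior Inverse-Gamma(39/10, 513/32)
obs 6: x=0 → posterior Inverse-Gamma(22/5, 577/32)
obs 7: x=-2 → posterior Inverse-Gamma(49/10, 577/32)
obs 8: x=0 → posterior Inverse-Gamma(27/5, 641/32)
obs 9: x=-2 → posterior Inverse-Gamma(59/10, 641/32)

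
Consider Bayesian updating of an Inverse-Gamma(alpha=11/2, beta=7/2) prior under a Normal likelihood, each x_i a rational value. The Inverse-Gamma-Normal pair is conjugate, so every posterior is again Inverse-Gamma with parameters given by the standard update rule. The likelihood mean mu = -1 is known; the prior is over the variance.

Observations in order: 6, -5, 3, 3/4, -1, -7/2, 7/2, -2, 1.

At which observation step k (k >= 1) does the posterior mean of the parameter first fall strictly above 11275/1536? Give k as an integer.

k = 7

obs 1: x=6 → posterior Inverse-Gamma(6, 28)
obs 2: x=-5 → posterior Inverse-Gamma(13/2, 36)
obs 3: x=3 → posterior Inverse-Gamma(7, 44)
obs 4: x=3/4 → posterior Inverse-Gamma(15/2, 1457/32)
obs 5: x=-1 → posterior Inverse-Gamma(8, 1457/32)
obs 6: x=-7/2 → posterior Inverse-Gamma(17/2, 1557/32)
obs 7: x=7/2 → posterior Inverse-Gamma(9, 1881/32)
obs 8: x=-2 → posterior Inverse-Gamma(19/2, 1897/32)
obs 9: x=1 → posterior Inverse-Gamma(10, 1961/32)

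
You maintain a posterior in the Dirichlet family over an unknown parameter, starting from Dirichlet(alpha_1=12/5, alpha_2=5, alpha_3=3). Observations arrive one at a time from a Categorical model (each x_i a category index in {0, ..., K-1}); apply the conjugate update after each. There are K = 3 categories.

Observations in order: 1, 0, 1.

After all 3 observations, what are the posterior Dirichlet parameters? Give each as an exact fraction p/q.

alpha_1=17/5, alpha_2=7, alpha_3=3

obs 1: x=1 → posterior Dirichlet(12/5, 6, 3)
obs 2: x=0 → posterior Dirichlet(17/5, 6, 3)
obs 3: x=1 → posterior Dirichlet(17/5, 7, 3)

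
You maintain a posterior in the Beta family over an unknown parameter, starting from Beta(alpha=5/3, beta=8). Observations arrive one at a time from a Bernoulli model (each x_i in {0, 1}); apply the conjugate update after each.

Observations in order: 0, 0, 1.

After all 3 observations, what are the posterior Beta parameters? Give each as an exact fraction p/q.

alpha=8/3, beta=10

obs 1: x=0 → posterior Beta(5/3, 9)
obs 2: x=0 → posterior Beta(5/3, 10)
obs 3: x=1 → posterior Beta(8/3, 10)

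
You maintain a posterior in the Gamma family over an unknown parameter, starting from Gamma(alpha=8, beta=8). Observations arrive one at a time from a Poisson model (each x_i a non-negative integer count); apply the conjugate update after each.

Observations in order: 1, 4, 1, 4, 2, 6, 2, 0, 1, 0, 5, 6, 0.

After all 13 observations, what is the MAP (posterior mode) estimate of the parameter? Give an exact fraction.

13/7

obs 1: x=1 → posterior Gamma(9, 9)
obs 2: x=4 → posterior Gamma(13, 10)
obs 3: x=1 → posterior Gamma(14, 11)
obs 4: x=4 → posterior Gamma(18, 12)
obs 5: x=2 → posterior Gamma(20, 13)
obs 6: x=6 → posterior Gamma(26, 14)
obs 7: x=2 → posterior Gamma(28, 15)
obs 8: x=0 → posterior Gamma(28, 16)
obs 9: x=1 → posterior Gamma(29, 17)
obs 10: x=0 → posterior Gamma(29, 18)
obs 11: x=5 → posterior Gamma(34, 19)
obs 12: x=6 → posterior Gamma(40, 20)
obs 13: x=0 → posterior Gamma(40, 21)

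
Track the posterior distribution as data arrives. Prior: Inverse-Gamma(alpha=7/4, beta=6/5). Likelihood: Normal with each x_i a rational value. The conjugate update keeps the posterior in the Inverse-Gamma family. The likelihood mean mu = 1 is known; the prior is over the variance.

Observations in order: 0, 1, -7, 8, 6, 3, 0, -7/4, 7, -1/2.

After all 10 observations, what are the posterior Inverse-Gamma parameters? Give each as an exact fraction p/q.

obs 1: x=0 → posterior Inverse-Gamma(9/4, 17/10)
obs 2: x=1 → posterior Inverse-Gamma(11/4, 17/10)
obs 3: x=-7 → posterior Inverse-Gamma(13/4, 337/10)
obs 4: x=8 → posterior Inverse-Gamma(15/4, 291/5)
obs 5: x=6 → posterior Inverse-Gamma(17/4, 707/10)
obs 6: x=3 → posterior Inverse-Gamma(19/4, 727/10)
obs 7: x=0 → posterior Inverse-Gamma(21/4, 366/5)
obs 8: x=-7/4 → posterior Inverse-Gamma(23/4, 12317/160)
obs 9: x=7 → posterior Inverse-Gamma(25/4, 15197/160)
obs 10: x=-1/2 → posterior Inverse-Gamma(27/4, 15377/160)

alpha=27/4, beta=15377/160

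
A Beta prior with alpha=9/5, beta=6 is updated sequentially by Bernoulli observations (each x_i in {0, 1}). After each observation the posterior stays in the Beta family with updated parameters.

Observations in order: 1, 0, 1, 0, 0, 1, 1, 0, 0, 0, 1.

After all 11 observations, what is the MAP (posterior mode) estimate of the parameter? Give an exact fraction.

obs 1: x=1 → posterior Beta(14/5, 6)
obs 2: x=0 → posterior Beta(14/5, 7)
obs 3: x=1 → posterior Beta(19/5, 7)
obs 4: x=0 → posterior Beta(19/5, 8)
obs 5: x=0 → posterior Beta(19/5, 9)
obs 6: x=1 → posterior Beta(24/5, 9)
obs 7: x=1 → posterior Beta(29/5, 9)
obs 8: x=0 → posterior Beta(29/5, 10)
obs 9: x=0 → posterior Beta(29/5, 11)
obs 10: x=0 → posterior Beta(29/5, 12)
obs 11: x=1 → posterior Beta(34/5, 12)

29/84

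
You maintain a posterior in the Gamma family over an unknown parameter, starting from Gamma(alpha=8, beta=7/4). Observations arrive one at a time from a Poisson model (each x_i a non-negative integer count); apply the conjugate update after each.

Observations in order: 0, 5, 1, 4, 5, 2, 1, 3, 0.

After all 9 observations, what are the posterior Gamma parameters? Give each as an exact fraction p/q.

alpha=29, beta=43/4

obs 1: x=0 → posterior Gamma(8, 11/4)
obs 2: x=5 → posterior Gamma(13, 15/4)
obs 3: x=1 → posterior Gamma(14, 19/4)
obs 4: x=4 → posterior Gamma(18, 23/4)
obs 5: x=5 → posterior Gamma(23, 27/4)
obs 6: x=2 → posterior Gamma(25, 31/4)
obs 7: x=1 → posterior Gamma(26, 35/4)
obs 8: x=3 → posterior Gamma(29, 39/4)
obs 9: x=0 → posterior Gamma(29, 43/4)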